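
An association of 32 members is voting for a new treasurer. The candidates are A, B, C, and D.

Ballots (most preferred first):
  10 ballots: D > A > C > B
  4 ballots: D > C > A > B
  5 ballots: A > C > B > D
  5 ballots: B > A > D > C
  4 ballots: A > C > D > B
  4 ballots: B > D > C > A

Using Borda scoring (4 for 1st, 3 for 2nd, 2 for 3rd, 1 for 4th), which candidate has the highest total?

A: 10×3 + 4×2 + 5×4 + 5×3 + 4×4 + 4×1 = 93
B: 10×1 + 4×1 + 5×2 + 5×4 + 4×1 + 4×4 = 64
C: 10×2 + 4×3 + 5×3 + 5×1 + 4×3 + 4×2 = 72
D: 10×4 + 4×4 + 5×1 + 5×2 + 4×2 + 4×3 = 91

A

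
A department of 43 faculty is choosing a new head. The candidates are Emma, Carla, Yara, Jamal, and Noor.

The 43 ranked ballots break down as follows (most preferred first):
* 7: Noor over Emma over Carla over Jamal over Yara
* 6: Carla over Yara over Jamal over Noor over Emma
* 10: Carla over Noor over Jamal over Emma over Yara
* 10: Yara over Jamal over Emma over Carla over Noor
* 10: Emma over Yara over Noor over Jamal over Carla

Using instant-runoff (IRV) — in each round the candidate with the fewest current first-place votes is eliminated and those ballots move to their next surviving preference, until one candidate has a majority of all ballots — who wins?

Round 1: Emma 10, Carla 16, Yara 10, Jamal 0, Noor 7. Jamal eliminated.
Round 2: Emma 10, Carla 16, Yara 10, Noor 7. Noor eliminated.
Round 3: Emma 17, Carla 16, Yara 10. Yara eliminated.
Round 4: Emma 27, Carla 16. Emma has a majority (≥22).

Emma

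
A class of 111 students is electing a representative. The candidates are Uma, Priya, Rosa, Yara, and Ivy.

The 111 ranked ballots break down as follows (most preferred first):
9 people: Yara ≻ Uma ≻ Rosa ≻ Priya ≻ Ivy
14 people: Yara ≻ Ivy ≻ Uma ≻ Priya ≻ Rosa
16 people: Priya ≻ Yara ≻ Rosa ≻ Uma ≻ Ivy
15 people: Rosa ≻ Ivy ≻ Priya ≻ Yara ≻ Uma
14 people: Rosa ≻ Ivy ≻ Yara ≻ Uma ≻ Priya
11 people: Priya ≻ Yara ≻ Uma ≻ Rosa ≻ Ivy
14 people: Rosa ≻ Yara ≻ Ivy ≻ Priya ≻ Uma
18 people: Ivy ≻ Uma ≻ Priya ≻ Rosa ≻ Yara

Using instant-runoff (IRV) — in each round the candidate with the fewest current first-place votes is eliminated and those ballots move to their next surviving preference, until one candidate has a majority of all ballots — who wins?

Priya

Round 1: Uma 0, Priya 27, Rosa 43, Yara 23, Ivy 18. Uma eliminated.
Round 2: Priya 27, Rosa 43, Yara 23, Ivy 18. Ivy eliminated.
Round 3: Priya 45, Rosa 43, Yara 23. Yara eliminated.
Round 4: Priya 59, Rosa 52. Priya has a majority (≥56).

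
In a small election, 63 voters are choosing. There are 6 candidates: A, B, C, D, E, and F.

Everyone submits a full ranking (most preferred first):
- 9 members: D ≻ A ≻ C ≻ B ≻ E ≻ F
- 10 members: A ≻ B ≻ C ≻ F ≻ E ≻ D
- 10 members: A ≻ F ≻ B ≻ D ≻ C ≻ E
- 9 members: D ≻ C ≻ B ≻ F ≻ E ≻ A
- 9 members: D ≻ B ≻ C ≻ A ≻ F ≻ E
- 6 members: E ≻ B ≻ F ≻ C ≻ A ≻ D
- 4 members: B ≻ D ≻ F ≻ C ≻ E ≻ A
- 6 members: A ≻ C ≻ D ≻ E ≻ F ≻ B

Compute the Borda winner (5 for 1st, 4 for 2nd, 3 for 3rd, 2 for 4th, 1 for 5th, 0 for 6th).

B

A: 9×4 + 10×5 + 10×5 + 9×0 + 9×2 + 6×1 + 4×0 + 6×5 = 190
B: 9×2 + 10×4 + 10×3 + 9×3 + 9×4 + 6×4 + 4×5 + 6×0 = 195
C: 9×3 + 10×3 + 10×1 + 9×4 + 9×3 + 6×2 + 4×2 + 6×4 = 174
D: 9×5 + 10×0 + 10×2 + 9×5 + 9×5 + 6×0 + 4×4 + 6×3 = 189
E: 9×1 + 10×1 + 10×0 + 9×1 + 9×0 + 6×5 + 4×1 + 6×2 = 74
F: 9×0 + 10×2 + 10×4 + 9×2 + 9×1 + 6×3 + 4×3 + 6×1 = 123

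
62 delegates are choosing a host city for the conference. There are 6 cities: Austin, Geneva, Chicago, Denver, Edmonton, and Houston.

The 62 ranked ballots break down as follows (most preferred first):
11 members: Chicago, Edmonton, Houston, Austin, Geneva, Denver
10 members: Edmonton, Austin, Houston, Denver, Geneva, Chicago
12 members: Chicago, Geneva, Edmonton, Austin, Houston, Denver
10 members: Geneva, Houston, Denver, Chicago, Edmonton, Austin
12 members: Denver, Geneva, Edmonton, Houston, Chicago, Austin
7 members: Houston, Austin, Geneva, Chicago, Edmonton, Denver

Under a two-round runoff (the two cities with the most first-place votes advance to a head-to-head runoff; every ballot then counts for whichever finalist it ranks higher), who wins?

Denver

Round 1 first-place votes: Austin 0, Geneva 10, Chicago 23, Denver 12, Edmonton 10, Houston 7. Chicago and Denver advance.
Runoff: Chicago is ranked above Denver on 30 ballots, Denver above Chicago on 32.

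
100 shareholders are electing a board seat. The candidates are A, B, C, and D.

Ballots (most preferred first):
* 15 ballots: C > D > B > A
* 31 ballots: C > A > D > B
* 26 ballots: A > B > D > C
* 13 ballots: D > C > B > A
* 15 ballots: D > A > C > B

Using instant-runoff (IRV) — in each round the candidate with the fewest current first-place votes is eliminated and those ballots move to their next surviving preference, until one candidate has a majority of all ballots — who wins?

D

Round 1: A 26, B 0, C 46, D 28. B eliminated.
Round 2: A 26, C 46, D 28. A eliminated.
Round 3: C 46, D 54. D has a majority (≥51).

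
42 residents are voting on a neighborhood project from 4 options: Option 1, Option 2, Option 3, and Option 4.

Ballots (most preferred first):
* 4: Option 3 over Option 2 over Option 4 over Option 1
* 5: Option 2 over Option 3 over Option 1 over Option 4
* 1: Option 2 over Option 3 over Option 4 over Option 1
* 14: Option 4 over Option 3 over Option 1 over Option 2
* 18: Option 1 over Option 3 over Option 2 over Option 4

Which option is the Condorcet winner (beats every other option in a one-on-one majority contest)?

Option 3

Option 3 vs Option 1: 24–18
Option 3 vs Option 2: 36–6
Option 3 vs Option 4: 28–14
Option 3 beats every other option.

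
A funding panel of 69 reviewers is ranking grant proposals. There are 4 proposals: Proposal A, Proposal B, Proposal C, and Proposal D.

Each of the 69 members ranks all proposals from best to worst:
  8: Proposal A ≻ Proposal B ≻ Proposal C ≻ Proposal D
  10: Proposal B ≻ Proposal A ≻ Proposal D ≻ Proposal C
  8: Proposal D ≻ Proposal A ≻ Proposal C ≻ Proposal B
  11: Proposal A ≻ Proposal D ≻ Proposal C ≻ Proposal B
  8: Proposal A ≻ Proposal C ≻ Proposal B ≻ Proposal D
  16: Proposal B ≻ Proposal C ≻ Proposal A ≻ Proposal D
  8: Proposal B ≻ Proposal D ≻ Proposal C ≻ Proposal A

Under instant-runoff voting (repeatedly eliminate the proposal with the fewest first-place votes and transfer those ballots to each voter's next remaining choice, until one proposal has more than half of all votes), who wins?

Proposal A

Round 1: Proposal A 27, Proposal B 34, Proposal C 0, Proposal D 8. Proposal C eliminated.
Round 2: Proposal A 27, Proposal B 34, Proposal D 8. Proposal D eliminated.
Round 3: Proposal A 35, Proposal B 34. Proposal A has a majority (≥35).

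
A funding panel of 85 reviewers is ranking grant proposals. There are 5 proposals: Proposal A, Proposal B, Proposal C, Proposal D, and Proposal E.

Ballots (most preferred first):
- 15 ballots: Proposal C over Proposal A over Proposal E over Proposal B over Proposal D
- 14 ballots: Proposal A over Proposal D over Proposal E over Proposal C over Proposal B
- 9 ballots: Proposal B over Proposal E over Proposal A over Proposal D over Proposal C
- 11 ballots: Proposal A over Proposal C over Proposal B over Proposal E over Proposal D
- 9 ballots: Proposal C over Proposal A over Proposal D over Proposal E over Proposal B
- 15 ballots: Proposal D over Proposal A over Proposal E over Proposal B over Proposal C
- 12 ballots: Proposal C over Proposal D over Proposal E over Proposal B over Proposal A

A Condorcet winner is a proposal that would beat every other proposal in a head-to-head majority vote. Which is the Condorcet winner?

Proposal A

Proposal A vs Proposal B: 64–21
Proposal A vs Proposal C: 49–36
Proposal A vs Proposal D: 58–27
Proposal A vs Proposal E: 64–21
Proposal A beats every other proposal.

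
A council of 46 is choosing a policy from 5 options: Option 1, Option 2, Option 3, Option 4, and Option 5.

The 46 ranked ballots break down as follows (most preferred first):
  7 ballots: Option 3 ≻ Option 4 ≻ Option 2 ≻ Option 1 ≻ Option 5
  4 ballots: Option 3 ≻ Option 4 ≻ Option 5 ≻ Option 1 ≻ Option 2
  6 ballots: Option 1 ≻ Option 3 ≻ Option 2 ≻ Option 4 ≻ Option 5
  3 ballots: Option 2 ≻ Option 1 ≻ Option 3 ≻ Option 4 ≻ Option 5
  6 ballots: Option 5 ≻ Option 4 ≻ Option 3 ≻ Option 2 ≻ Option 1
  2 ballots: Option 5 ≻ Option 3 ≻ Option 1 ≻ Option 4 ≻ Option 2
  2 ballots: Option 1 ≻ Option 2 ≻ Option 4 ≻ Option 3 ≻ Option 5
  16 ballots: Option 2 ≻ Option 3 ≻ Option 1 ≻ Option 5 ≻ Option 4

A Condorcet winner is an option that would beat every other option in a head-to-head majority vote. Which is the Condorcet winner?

Option 3

Option 3 vs Option 1: 35–11
Option 3 vs Option 2: 25–21
Option 3 vs Option 4: 38–8
Option 3 vs Option 5: 38–8
Option 3 beats every other option.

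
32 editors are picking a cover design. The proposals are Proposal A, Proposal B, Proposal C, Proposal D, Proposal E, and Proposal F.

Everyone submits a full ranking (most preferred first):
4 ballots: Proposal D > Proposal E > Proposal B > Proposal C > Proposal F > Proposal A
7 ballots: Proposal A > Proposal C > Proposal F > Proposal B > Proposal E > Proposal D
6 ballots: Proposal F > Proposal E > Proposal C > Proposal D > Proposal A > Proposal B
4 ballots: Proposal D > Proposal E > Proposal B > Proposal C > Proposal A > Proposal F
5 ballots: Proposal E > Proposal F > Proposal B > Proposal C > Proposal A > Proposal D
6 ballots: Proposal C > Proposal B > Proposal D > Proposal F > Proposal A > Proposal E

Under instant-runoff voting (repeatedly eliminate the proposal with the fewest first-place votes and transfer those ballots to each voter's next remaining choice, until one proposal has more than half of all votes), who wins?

Proposal F

Round 1: Proposal A 7, Proposal B 0, Proposal C 6, Proposal D 8, Proposal E 5, Proposal F 6. Proposal B eliminated.
Round 2: Proposal A 7, Proposal C 6, Proposal D 8, Proposal E 5, Proposal F 6. Proposal E eliminated.
Round 3: Proposal A 7, Proposal C 6, Proposal D 8, Proposal F 11. Proposal C eliminated.
Round 4: Proposal A 7, Proposal D 14, Proposal F 11. Proposal A eliminated.
Round 5: Proposal D 14, Proposal F 18. Proposal F has a majority (≥17).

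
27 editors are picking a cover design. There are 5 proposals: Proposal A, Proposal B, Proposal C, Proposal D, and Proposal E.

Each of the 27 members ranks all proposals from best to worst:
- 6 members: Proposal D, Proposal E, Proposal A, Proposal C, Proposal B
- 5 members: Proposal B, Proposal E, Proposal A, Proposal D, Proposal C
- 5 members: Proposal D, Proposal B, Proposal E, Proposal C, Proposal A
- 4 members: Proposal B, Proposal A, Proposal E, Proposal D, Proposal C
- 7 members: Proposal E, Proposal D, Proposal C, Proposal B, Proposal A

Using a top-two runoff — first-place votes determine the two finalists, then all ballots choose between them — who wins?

Proposal D

Round 1 first-place votes: Proposal A 0, Proposal B 9, Proposal C 0, Proposal D 11, Proposal E 7. Proposal D and Proposal B advance.
Runoff: Proposal D is ranked above Proposal B on 18 ballots, Proposal B above Proposal D on 9.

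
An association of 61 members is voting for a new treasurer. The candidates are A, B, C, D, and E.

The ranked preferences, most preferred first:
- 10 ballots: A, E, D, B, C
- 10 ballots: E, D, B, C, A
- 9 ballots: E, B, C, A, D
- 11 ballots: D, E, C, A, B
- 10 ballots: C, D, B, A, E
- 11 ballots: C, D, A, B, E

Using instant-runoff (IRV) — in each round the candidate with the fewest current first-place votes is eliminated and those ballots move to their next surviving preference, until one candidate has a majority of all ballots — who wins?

E

Round 1: A 10, B 0, C 21, D 11, E 19. B eliminated.
Round 2: A 10, C 21, D 11, E 19. A eliminated.
Round 3: C 21, D 11, E 29. D eliminated.
Round 4: C 21, E 40. E has a majority (≥31).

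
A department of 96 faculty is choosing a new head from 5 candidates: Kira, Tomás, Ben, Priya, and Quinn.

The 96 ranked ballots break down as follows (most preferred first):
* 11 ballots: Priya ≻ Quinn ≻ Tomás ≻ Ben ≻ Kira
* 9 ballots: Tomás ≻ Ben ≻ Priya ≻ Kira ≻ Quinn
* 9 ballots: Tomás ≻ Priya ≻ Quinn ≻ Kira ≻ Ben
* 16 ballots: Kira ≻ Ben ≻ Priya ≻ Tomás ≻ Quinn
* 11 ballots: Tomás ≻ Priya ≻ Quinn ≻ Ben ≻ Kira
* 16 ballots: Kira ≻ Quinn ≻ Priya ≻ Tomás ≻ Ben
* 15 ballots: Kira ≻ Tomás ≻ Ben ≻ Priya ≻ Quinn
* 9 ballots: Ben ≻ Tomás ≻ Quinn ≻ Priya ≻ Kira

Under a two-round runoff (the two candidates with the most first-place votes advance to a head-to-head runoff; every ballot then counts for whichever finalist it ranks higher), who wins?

Round 1 first-place votes: Kira 47, Tomás 29, Ben 9, Priya 11, Quinn 0. Kira and Tomás advance.
Runoff: Kira is ranked above Tomás on 47 ballots, Tomás above Kira on 49.

Tomás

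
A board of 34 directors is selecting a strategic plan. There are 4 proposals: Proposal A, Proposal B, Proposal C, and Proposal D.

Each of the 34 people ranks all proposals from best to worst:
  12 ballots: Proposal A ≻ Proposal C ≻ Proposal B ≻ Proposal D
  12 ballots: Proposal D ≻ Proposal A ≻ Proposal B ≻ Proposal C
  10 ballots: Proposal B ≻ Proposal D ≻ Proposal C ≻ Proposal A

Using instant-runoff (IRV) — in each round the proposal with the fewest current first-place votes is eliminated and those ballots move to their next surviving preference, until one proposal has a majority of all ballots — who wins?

Round 1: Proposal A 12, Proposal B 10, Proposal C 0, Proposal D 12. Proposal C eliminated.
Round 2: Proposal A 12, Proposal B 10, Proposal D 12. Proposal B eliminated.
Round 3: Proposal A 12, Proposal D 22. Proposal D has a majority (≥18).

Proposal D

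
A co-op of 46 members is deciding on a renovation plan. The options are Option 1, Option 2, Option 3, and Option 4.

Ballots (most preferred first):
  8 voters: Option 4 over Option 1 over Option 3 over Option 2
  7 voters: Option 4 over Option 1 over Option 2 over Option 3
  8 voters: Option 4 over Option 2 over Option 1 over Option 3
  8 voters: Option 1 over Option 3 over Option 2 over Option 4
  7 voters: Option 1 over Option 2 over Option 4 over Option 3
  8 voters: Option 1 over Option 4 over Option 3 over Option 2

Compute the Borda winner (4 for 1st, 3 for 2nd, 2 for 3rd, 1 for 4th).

Option 1

Option 1: 8×3 + 7×3 + 8×2 + 8×4 + 7×4 + 8×4 = 153
Option 2: 8×1 + 7×2 + 8×3 + 8×2 + 7×3 + 8×1 = 91
Option 3: 8×2 + 7×1 + 8×1 + 8×3 + 7×1 + 8×2 = 78
Option 4: 8×4 + 7×4 + 8×4 + 8×1 + 7×2 + 8×3 = 138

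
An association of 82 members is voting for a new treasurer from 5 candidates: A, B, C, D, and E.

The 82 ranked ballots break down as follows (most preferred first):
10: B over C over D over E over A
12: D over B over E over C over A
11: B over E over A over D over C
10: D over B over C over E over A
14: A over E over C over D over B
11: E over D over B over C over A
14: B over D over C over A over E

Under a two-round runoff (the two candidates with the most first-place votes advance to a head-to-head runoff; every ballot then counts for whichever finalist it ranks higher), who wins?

Round 1 first-place votes: A 14, B 35, C 0, D 22, E 11. B and D advance.
Runoff: B is ranked above D on 35 ballots, D above B on 47.

D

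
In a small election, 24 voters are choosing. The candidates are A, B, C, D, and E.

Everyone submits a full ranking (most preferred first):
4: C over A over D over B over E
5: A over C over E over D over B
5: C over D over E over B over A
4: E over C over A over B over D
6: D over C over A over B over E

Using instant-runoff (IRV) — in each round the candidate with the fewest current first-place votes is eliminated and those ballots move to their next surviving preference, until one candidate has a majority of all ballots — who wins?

C

Round 1: A 5, B 0, C 9, D 6, E 4. B eliminated.
Round 2: A 5, C 9, D 6, E 4. E eliminated.
Round 3: A 5, C 13, D 6. C has a majority (≥13).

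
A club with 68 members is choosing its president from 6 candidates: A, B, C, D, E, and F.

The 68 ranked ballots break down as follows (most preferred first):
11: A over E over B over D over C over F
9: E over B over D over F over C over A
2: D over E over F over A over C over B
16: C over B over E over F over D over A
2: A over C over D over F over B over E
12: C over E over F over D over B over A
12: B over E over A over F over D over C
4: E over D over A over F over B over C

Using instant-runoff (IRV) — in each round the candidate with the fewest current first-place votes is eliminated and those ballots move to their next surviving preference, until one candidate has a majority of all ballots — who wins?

E

Round 1: A 13, B 12, C 28, D 2, E 13, F 0. F eliminated.
Round 2: A 13, B 12, C 28, D 2, E 13. D eliminated.
Round 3: A 13, B 12, C 28, E 15. B eliminated.
Round 4: A 13, C 28, E 27. A eliminated.
Round 5: C 30, E 38. E has a majority (≥35).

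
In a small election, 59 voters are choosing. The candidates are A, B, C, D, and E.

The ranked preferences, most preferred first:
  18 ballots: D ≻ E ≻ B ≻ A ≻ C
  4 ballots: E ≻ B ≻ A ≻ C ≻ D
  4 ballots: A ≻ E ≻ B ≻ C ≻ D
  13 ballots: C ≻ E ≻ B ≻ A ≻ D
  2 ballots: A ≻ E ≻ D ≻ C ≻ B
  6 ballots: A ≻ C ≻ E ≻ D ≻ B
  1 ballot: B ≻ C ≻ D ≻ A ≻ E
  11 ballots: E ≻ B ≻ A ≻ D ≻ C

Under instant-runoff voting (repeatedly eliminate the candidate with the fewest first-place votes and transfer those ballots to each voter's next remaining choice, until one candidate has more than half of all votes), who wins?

E

Round 1: A 12, B 1, C 13, D 18, E 15. B eliminated.
Round 2: A 12, C 14, D 18, E 15. A eliminated.
Round 3: C 20, D 18, E 21. D eliminated.
Round 4: C 20, E 39. E has a majority (≥30).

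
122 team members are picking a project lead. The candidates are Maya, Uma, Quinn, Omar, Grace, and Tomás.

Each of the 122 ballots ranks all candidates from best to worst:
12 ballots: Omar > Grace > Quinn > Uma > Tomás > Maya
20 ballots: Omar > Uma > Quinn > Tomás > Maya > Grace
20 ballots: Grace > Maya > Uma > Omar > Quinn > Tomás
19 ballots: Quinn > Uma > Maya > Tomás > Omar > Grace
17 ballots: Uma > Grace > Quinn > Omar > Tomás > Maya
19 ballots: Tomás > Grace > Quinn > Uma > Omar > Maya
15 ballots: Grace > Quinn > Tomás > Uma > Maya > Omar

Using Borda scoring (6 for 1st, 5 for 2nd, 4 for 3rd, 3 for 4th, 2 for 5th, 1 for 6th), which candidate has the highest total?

Uma

Maya: 12×1 + 20×2 + 20×5 + 19×4 + 17×1 + 19×1 + 15×2 = 294
Uma: 12×3 + 20×5 + 20×4 + 19×5 + 17×6 + 19×3 + 15×3 = 515
Quinn: 12×4 + 20×4 + 20×2 + 19×6 + 17×4 + 19×4 + 15×5 = 501
Omar: 12×6 + 20×6 + 20×3 + 19×2 + 17×3 + 19×2 + 15×1 = 394
Grace: 12×5 + 20×1 + 20×6 + 19×1 + 17×5 + 19×5 + 15×6 = 489
Tomás: 12×2 + 20×3 + 20×1 + 19×3 + 17×2 + 19×6 + 15×4 = 369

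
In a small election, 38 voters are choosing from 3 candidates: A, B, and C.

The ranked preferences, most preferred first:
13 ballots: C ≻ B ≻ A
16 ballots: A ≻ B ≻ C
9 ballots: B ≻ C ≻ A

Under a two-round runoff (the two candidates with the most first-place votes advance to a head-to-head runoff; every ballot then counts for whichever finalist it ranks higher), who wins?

C

Round 1 first-place votes: A 16, B 9, C 13. A and C advance.
Runoff: A is ranked above C on 16 ballots, C above A on 22.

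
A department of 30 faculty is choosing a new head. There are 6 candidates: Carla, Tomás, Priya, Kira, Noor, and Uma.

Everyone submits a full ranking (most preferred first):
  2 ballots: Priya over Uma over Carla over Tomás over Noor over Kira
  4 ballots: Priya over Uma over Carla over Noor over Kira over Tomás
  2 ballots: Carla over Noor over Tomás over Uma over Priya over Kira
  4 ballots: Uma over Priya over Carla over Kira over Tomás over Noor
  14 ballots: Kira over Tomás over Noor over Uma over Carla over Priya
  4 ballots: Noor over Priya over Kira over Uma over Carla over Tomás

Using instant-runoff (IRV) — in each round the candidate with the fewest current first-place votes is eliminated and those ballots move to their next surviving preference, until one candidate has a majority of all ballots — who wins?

Round 1: Carla 2, Tomás 0, Priya 6, Kira 14, Noor 4, Uma 4. Tomás eliminated.
Round 2: Carla 2, Priya 6, Kira 14, Noor 4, Uma 4. Carla eliminated.
Round 3: Priya 6, Kira 14, Noor 6, Uma 4. Uma eliminated.
Round 4: Priya 10, Kira 14, Noor 6. Noor eliminated.
Round 5: Priya 16, Kira 14. Priya has a majority (≥16).

Priya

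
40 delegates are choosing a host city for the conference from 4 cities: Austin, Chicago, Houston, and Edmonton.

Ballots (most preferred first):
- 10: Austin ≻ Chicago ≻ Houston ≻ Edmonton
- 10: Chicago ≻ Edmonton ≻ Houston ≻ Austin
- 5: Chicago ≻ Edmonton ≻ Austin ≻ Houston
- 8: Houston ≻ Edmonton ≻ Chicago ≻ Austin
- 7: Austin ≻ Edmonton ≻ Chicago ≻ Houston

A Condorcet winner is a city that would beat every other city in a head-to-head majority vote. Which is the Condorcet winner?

Chicago vs Austin: 23–17
Chicago vs Houston: 32–8
Chicago vs Edmonton: 25–15
Chicago beats every other city.

Chicago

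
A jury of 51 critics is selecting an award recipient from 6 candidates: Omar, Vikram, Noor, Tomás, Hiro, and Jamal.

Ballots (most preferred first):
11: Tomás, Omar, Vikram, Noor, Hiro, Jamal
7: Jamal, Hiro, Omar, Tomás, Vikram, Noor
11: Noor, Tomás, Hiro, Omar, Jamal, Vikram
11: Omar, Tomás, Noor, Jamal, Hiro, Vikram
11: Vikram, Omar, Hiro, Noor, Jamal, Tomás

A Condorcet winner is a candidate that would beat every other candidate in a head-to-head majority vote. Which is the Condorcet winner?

Omar vs Vikram: 40–11
Omar vs Noor: 40–11
Omar vs Tomás: 29–22
Omar vs Hiro: 33–18
Omar vs Jamal: 44–7
Omar beats every other candidate.

Omar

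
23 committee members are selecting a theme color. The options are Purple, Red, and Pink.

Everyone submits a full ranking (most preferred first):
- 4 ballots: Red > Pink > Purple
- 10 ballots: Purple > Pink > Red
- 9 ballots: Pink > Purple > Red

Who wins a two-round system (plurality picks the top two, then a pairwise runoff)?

Pink

Round 1 first-place votes: Purple 10, Red 4, Pink 9. Purple and Pink advance.
Runoff: Purple is ranked above Pink on 10 ballots, Pink above Purple on 13.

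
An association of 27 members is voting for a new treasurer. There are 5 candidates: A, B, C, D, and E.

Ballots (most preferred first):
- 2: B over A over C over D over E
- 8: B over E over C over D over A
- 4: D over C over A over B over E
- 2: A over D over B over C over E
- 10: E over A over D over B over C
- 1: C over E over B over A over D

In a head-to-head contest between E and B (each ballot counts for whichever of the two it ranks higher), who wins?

B

E is ranked above B on 11 ballots; B above E on 16.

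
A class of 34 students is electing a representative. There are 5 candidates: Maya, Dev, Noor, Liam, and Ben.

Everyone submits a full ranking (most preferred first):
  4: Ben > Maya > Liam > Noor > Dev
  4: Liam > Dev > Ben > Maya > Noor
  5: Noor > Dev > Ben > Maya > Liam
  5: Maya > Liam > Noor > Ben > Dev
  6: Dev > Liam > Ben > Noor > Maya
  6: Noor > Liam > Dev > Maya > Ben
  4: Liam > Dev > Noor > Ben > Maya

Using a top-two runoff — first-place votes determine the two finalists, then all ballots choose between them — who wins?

Liam

Round 1 first-place votes: Maya 5, Dev 6, Noor 11, Liam 8, Ben 4. Noor and Liam advance.
Runoff: Noor is ranked above Liam on 11 ballots, Liam above Noor on 23.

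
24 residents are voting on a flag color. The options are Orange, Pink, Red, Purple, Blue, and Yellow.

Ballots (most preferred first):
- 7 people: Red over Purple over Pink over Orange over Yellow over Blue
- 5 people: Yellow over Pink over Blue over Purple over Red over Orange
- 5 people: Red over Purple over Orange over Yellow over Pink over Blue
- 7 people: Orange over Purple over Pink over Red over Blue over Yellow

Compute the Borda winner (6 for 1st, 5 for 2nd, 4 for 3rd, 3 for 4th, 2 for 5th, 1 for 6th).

Purple

Orange: 7×3 + 5×1 + 5×4 + 7×6 = 88
Pink: 7×4 + 5×5 + 5×2 + 7×4 = 91
Red: 7×6 + 5×2 + 5×6 + 7×3 = 103
Purple: 7×5 + 5×3 + 5×5 + 7×5 = 110
Blue: 7×1 + 5×4 + 5×1 + 7×2 = 46
Yellow: 7×2 + 5×6 + 5×3 + 7×1 = 66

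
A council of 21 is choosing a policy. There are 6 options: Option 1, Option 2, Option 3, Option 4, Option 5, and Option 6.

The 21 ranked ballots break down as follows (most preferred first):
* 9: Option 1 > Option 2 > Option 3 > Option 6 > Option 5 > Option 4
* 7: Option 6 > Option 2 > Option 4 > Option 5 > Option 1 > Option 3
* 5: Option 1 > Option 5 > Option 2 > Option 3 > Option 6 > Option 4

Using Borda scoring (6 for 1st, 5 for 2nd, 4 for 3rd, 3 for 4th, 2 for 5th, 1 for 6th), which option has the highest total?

Option 1: 9×6 + 7×2 + 5×6 = 98
Option 2: 9×5 + 7×5 + 5×4 = 100
Option 3: 9×4 + 7×1 + 5×3 = 58
Option 4: 9×1 + 7×4 + 5×1 = 42
Option 5: 9×2 + 7×3 + 5×5 = 64
Option 6: 9×3 + 7×6 + 5×2 = 79

Option 2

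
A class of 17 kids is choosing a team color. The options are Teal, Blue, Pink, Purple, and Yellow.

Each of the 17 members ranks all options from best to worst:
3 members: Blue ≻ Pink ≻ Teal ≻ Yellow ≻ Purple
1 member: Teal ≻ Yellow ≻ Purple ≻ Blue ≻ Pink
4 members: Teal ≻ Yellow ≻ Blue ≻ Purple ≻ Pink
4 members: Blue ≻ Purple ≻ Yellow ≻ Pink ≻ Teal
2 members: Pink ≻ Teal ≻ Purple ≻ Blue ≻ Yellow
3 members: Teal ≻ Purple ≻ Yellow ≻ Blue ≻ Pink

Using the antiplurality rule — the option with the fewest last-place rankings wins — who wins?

Blue

Last-place votes: Teal 4, Blue 0, Pink 8, Purple 3, Yellow 2.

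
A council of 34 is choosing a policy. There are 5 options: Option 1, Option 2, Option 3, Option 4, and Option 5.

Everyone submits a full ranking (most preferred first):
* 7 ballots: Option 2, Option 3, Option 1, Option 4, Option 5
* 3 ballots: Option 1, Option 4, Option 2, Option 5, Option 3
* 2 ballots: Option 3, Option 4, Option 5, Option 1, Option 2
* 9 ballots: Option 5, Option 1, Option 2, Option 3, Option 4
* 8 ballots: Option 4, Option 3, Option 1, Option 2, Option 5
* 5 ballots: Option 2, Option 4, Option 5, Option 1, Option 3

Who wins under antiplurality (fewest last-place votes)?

Option 1

Last-place votes: Option 1 0, Option 2 2, Option 3 8, Option 4 9, Option 5 15.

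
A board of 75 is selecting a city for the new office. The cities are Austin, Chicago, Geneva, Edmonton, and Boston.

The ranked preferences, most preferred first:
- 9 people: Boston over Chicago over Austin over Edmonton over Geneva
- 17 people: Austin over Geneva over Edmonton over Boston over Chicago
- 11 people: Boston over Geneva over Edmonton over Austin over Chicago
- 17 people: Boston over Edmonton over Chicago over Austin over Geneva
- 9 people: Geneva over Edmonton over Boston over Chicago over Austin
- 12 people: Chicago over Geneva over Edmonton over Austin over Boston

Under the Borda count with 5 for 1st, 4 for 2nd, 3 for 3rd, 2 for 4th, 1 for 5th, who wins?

Austin: 9×3 + 17×5 + 11×2 + 17×2 + 9×1 + 12×2 = 201
Chicago: 9×4 + 17×1 + 11×1 + 17×3 + 9×2 + 12×5 = 193
Geneva: 9×1 + 17×4 + 11×4 + 17×1 + 9×5 + 12×4 = 231
Edmonton: 9×2 + 17×3 + 11×3 + 17×4 + 9×4 + 12×3 = 242
Boston: 9×5 + 17×2 + 11×5 + 17×5 + 9×3 + 12×1 = 258

Boston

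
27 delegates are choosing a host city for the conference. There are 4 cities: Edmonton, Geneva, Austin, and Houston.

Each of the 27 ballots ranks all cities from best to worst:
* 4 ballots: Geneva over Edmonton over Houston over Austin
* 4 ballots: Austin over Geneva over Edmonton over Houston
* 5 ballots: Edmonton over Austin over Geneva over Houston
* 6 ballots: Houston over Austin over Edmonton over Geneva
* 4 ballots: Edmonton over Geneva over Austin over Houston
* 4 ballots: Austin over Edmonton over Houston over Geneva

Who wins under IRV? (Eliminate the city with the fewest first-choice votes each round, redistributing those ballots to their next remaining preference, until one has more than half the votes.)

Round 1: Edmonton 9, Geneva 4, Austin 8, Houston 6. Geneva eliminated.
Round 2: Edmonton 13, Austin 8, Houston 6. Houston eliminated.
Round 3: Edmonton 13, Austin 14. Austin has a majority (≥14).

Austin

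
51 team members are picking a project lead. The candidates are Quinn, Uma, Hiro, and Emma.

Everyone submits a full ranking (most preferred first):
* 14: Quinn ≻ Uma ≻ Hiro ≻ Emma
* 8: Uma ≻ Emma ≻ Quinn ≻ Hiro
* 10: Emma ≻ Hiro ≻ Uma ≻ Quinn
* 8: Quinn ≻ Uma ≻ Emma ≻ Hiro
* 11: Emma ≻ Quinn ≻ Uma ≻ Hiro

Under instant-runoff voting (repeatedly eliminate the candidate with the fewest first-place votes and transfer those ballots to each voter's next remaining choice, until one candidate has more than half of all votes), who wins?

Emma

Round 1: Quinn 22, Uma 8, Hiro 0, Emma 21. Hiro eliminated.
Round 2: Quinn 22, Uma 8, Emma 21. Uma eliminated.
Round 3: Quinn 22, Emma 29. Emma has a majority (≥26).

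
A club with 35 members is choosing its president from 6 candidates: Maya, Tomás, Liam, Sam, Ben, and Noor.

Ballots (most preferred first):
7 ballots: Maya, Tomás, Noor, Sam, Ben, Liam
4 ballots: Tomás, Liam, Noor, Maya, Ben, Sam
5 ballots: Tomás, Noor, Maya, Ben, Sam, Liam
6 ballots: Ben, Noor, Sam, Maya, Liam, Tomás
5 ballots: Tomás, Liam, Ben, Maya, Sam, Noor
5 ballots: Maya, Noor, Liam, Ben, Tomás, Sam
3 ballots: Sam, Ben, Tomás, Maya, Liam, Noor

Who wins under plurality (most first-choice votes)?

Tomás

First-place votes: Maya 12, Tomás 14, Liam 0, Sam 3, Ben 6, Noor 0.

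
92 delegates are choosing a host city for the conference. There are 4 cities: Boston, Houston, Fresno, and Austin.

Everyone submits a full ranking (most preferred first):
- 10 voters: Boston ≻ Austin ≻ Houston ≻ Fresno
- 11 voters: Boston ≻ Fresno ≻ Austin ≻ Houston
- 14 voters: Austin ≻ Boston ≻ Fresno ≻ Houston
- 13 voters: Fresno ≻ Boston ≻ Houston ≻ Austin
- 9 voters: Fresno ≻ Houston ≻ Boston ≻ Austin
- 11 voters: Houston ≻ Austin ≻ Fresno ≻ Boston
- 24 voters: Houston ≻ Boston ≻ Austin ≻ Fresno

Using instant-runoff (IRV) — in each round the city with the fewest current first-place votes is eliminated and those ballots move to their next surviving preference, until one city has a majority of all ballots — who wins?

Round 1: Boston 21, Houston 35, Fresno 22, Austin 14. Austin eliminated.
Round 2: Boston 35, Houston 35, Fresno 22. Fresno eliminated.
Round 3: Boston 48, Houston 44. Boston has a majority (≥47).

Boston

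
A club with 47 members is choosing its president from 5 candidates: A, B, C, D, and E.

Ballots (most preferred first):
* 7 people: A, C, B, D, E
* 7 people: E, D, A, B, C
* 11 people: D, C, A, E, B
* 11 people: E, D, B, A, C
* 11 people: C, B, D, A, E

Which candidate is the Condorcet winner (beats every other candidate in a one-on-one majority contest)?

D

D vs A: 40–7
D vs B: 29–18
D vs C: 29–18
D vs E: 29–18
D beats every other candidate.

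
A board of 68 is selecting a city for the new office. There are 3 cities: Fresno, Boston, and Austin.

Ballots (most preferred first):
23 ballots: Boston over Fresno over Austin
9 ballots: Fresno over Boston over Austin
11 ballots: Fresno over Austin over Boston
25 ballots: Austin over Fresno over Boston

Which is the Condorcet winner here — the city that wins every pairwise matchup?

Fresno vs Boston: 45–23
Fresno vs Austin: 43–25
Fresno beats every other city.

Fresno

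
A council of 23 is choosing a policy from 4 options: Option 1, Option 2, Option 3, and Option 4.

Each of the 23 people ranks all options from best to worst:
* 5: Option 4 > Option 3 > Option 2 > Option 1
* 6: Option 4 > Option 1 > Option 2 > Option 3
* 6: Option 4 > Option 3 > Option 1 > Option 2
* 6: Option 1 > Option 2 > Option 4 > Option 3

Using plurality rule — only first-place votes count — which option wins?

First-place votes: Option 1 6, Option 2 0, Option 3 0, Option 4 17.

Option 4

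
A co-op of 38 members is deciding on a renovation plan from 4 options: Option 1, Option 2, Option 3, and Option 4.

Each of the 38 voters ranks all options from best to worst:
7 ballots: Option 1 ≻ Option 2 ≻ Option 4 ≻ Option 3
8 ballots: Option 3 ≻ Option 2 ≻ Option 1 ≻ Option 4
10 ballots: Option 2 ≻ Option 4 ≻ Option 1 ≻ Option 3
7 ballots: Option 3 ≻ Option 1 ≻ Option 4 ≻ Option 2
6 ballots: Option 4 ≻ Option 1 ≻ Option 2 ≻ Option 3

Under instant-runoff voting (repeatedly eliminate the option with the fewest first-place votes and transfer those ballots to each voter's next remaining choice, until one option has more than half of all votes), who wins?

Option 1

Round 1: Option 1 7, Option 2 10, Option 3 15, Option 4 6. Option 4 eliminated.
Round 2: Option 1 13, Option 2 10, Option 3 15. Option 2 eliminated.
Round 3: Option 1 23, Option 3 15. Option 1 has a majority (≥20).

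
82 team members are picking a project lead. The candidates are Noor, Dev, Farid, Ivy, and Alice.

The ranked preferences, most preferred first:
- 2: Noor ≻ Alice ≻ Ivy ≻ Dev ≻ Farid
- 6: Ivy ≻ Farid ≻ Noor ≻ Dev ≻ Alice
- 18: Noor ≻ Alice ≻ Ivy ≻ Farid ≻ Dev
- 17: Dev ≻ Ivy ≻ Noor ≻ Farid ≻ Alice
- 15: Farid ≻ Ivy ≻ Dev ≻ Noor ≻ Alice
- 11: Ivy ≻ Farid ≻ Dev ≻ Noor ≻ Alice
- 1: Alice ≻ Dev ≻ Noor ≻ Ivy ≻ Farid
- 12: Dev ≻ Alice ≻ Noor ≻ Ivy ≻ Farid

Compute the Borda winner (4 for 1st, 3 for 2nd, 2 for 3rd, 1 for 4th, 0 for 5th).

Noor: 2×4 + 6×2 + 18×4 + 17×2 + 15×1 + 11×1 + 1×2 + 12×2 = 178
Dev: 2×1 + 6×1 + 18×0 + 17×4 + 15×2 + 11×2 + 1×3 + 12×4 = 179
Farid: 2×0 + 6×3 + 18×1 + 17×1 + 15×4 + 11×3 + 1×0 + 12×0 = 146
Ivy: 2×2 + 6×4 + 18×2 + 17×3 + 15×3 + 11×4 + 1×1 + 12×1 = 217
Alice: 2×3 + 6×0 + 18×3 + 17×0 + 15×0 + 11×0 + 1×4 + 12×3 = 100

Ivy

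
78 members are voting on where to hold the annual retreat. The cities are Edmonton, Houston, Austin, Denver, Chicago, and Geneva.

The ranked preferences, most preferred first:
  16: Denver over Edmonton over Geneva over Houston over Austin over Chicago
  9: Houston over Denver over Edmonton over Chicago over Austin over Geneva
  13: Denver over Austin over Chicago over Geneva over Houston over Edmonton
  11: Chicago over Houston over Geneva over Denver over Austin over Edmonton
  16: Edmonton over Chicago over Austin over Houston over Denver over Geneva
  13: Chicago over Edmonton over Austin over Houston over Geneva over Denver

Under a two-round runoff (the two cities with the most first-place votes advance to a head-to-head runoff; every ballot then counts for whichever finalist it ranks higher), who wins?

Chicago

Round 1 first-place votes: Edmonton 16, Houston 9, Austin 0, Denver 29, Chicago 24, Geneva 0. Denver and Chicago advance.
Runoff: Denver is ranked above Chicago on 38 ballots, Chicago above Denver on 40.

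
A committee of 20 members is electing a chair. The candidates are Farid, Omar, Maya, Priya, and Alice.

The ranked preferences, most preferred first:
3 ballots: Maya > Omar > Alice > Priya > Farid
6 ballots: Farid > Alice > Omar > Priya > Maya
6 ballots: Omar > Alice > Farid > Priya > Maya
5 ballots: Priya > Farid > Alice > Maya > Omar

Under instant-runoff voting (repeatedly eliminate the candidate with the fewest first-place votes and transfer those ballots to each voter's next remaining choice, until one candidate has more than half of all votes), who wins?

Round 1: Farid 6, Omar 6, Maya 3, Priya 5, Alice 0. Alice eliminated.
Round 2: Farid 6, Omar 6, Maya 3, Priya 5. Maya eliminated.
Round 3: Farid 6, Omar 9, Priya 5. Priya eliminated.
Round 4: Farid 11, Omar 9. Farid has a majority (≥11).

Farid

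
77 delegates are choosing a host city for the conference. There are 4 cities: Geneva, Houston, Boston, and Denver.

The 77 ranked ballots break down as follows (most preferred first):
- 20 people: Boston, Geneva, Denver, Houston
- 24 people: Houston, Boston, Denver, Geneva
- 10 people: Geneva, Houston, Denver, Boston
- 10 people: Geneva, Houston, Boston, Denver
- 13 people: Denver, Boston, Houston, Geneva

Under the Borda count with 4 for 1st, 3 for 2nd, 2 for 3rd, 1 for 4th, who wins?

Boston

Geneva: 20×3 + 24×1 + 10×4 + 10×4 + 13×1 = 177
Houston: 20×1 + 24×4 + 10×3 + 10×3 + 13×2 = 202
Boston: 20×4 + 24×3 + 10×1 + 10×2 + 13×3 = 221
Denver: 20×2 + 24×2 + 10×2 + 10×1 + 13×4 = 170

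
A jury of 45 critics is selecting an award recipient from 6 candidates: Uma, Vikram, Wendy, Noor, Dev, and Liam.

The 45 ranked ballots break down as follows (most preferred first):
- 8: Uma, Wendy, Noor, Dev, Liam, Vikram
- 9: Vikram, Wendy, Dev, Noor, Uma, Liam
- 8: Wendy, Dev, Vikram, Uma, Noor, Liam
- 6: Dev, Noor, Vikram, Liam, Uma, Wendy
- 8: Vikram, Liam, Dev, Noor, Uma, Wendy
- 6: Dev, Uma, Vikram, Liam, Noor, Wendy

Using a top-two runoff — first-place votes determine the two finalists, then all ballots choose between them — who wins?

Round 1 first-place votes: Uma 8, Vikram 17, Wendy 8, Noor 0, Dev 12, Liam 0. Vikram and Dev advance.
Runoff: Vikram is ranked above Dev on 17 ballots, Dev above Vikram on 28.

Dev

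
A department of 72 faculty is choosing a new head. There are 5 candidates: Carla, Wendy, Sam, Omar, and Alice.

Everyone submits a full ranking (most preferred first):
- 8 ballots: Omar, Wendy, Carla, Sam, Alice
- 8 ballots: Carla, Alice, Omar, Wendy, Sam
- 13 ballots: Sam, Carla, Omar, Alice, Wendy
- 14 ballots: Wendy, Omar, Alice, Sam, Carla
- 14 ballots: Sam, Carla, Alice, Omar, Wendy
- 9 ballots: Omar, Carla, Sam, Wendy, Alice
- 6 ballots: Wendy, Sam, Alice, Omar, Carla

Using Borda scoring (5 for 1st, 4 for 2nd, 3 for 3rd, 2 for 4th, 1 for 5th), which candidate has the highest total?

Omar

Carla: 8×3 + 8×5 + 13×4 + 14×1 + 14×4 + 9×4 + 6×1 = 228
Wendy: 8×4 + 8×2 + 13×1 + 14×5 + 14×1 + 9×2 + 6×5 = 193
Sam: 8×2 + 8×1 + 13×5 + 14×2 + 14×5 + 9×3 + 6×4 = 238
Omar: 8×5 + 8×3 + 13×3 + 14×4 + 14×2 + 9×5 + 6×2 = 244
Alice: 8×1 + 8×4 + 13×2 + 14×3 + 14×3 + 9×1 + 6×3 = 177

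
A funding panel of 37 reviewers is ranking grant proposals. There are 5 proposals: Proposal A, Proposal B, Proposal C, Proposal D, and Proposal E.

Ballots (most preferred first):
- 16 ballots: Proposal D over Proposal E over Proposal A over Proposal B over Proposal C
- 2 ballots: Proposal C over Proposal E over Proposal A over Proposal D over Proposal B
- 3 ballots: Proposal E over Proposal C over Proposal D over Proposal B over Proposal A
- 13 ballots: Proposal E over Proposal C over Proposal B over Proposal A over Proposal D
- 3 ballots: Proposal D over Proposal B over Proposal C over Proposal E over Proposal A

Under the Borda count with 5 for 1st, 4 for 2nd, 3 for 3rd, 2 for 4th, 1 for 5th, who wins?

Proposal E

Proposal A: 16×3 + 2×3 + 3×1 + 13×2 + 3×1 = 86
Proposal B: 16×2 + 2×1 + 3×2 + 13×3 + 3×4 = 91
Proposal C: 16×1 + 2×5 + 3×4 + 13×4 + 3×3 = 99
Proposal D: 16×5 + 2×2 + 3×3 + 13×1 + 3×5 = 121
Proposal E: 16×4 + 2×4 + 3×5 + 13×5 + 3×2 = 158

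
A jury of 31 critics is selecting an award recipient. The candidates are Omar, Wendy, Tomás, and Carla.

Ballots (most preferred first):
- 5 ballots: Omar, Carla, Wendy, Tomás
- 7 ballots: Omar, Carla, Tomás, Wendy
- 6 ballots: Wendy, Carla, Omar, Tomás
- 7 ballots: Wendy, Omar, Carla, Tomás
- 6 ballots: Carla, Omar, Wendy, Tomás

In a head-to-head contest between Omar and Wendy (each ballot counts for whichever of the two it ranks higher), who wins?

Omar

Omar is ranked above Wendy on 18 ballots; Wendy above Omar on 13.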